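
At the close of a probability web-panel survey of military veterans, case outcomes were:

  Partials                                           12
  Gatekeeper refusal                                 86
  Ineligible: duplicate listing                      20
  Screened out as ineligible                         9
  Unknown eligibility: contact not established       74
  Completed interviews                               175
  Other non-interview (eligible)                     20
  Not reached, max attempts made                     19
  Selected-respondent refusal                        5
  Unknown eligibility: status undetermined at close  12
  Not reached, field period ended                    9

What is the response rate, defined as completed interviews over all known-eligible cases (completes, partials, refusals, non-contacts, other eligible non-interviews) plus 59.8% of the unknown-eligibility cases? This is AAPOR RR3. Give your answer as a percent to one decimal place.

46.4%

Refusal or break-off = 86 + 5 = 91
No contact after all attempts = 9 + 19 = 28
Eligibility not determined = 74 + 12 = 86
Not eligible = 9 + 20 = 29
Numerator → 175
Eligible (known) → 175 + 12 + 91 + 28 + 20 = 326
Estimated eligible among unknowns → 0.5980 × 86 = 51.43
Base → 326 + 51.43 = 377.43
RR3 = 175 / 377.43 = 0.4637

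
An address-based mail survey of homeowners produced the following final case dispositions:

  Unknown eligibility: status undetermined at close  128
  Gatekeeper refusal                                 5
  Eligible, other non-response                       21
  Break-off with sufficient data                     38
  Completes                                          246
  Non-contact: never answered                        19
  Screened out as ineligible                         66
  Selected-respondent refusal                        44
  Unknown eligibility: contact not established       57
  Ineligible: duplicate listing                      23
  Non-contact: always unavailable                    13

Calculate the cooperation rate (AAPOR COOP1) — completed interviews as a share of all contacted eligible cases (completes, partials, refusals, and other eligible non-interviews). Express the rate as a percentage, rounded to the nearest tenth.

Refusals = 5 + 44 = 49
Non-contacts = 19 + 13 = 32
Unknown eligibility = 57 + 128 = 185
Ineligible = 66 + 23 = 89
Top → 246
Denominator → 246 + 38 + 49 + 21 = 354
COOP1 = 246 / 354 = 0.6949

69.5%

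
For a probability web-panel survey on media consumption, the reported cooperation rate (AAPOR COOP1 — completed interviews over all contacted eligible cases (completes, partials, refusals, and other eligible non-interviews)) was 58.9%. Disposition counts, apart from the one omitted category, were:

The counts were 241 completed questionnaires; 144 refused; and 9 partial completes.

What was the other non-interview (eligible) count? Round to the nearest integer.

COOP1 = 241 / D = 0.589
D = 241 / 0.589 = 409.2
Rest of base = 394
other non-interview (eligible) = 409.2 − 394 ≈ 15

15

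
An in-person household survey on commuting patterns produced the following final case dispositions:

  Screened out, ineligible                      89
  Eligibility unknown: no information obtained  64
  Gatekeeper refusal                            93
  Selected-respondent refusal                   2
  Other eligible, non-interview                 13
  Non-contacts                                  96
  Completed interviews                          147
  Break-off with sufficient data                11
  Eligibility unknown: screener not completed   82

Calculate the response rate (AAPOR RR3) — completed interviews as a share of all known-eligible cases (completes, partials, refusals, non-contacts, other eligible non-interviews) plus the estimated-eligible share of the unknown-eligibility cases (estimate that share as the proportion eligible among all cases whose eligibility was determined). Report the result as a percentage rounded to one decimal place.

30.7%

Declined to participate = 93 + 2 = 95
Unknown if eligible = 82 + 64 = 146
Num → 147
Eligible (known) → 147 + 11 + 95 + 96 + 13 = 362
e = 362 / (362 + 89) = 362 / 451 = 0.8027
e × U → 0.8027 × 146 = 117.19
Base → 362 + 117.19 = 479.19
RR3 = 147 / 479.19 = 0.3068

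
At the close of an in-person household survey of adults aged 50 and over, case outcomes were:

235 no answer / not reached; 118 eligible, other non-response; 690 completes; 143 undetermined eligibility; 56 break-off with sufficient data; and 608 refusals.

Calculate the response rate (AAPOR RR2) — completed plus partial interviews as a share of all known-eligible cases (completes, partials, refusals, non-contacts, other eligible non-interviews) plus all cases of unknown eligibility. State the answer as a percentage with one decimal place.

Numerator: 690 + 56 = 746
Denom: 690 + 56 + 608 + 235 + 118 + 143 = 1850
RR2 = 746 / 1850 = 0.4032

40.3%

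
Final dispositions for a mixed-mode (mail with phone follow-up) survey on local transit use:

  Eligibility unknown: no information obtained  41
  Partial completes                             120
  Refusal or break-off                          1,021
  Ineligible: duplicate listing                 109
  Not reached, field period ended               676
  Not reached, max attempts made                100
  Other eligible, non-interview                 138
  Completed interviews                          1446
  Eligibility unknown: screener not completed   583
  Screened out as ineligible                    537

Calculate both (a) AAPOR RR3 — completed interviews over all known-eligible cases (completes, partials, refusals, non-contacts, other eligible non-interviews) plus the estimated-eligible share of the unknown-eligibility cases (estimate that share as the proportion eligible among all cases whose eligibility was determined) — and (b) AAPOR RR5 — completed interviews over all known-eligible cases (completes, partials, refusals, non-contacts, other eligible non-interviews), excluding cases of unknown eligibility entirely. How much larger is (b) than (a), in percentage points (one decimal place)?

No answer / not reached = 676 + 100 = 776
Eligibility not determined = 583 + 41 = 624
Screened out, ineligible = 537 + 109 = 646
Numerator = 1446
Known eligible = 1446 + 120 + 1021 + 776 + 138 = 3501
e = 3501 / (3501 + 646) = 3501 / 4147 = 0.8442
Estimated eligible among unknowns = 0.8442 × 624 = 526.78
Denom = 3501 + 526.78 = 4027.78
RR3 = 1446 / 4027.78 = 0.3590
Denom = 1446 + 120 + 1021 + 776 + 138 = 3501
RR5 = 1446 / 3501 = 0.4130
Difference = 41.30 − 35.90 = 5.40 percentage points

5.4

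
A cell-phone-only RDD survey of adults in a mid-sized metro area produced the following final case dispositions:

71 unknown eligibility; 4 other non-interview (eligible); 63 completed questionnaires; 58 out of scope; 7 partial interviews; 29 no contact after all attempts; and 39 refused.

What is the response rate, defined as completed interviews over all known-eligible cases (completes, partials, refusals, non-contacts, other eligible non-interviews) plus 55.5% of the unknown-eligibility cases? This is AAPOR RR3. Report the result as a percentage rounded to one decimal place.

34.7%

Top = 63
Known eligible = 63 + 7 + 39 + 29 + 4 = 142
Estimated eligible among unknowns = 0.5550 × 71 = 39.41
Denominator = 142 + 39.41 = 181.41
RR3 = 63 / 181.41 = 0.3473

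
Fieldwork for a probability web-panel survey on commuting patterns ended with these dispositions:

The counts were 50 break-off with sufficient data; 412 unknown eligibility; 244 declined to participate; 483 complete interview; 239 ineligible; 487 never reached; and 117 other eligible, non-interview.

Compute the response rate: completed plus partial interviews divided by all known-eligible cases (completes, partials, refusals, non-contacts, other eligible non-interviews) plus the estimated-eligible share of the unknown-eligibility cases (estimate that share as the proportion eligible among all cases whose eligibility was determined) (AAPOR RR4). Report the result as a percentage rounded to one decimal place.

Numerator → 483 + 50 = 533
Known eligible → 483 + 50 + 244 + 487 + 117 = 1381
e = 1381 / (1381 + 239) = 1381 / 1620 = 0.8525
Eligible share of unknowns → 0.8525 × 412 = 351.23
Denominator → 1381 + 351.23 = 1732.23
RR4 = 533 / 1732.23 = 0.3077

30.8%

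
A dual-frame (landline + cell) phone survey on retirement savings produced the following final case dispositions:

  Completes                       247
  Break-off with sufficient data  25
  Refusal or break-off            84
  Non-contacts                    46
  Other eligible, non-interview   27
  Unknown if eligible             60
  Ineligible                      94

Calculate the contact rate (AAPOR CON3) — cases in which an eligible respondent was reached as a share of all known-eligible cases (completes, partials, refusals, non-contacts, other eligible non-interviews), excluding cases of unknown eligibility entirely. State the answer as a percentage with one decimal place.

89.3%

Numerator = 247 + 25 + 84 + 27 = 383
Denom = 247 + 25 + 84 + 46 + 27 = 429
CON3 = 383 / 429 = 0.8928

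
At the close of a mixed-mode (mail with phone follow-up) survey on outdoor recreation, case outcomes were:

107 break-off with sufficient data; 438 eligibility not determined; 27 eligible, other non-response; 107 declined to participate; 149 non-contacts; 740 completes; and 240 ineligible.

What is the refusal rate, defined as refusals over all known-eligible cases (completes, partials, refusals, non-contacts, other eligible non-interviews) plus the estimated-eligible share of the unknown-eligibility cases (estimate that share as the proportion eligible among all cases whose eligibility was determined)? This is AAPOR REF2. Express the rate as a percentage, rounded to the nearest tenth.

7.2%

Top = 107
Eligible (known) = 740 + 107 + 107 + 149 + 27 = 1130
e = 1130 / (1130 + 240) = 1130 / 1370 = 0.8248
Estimated eligible among unknowns = 0.8248 × 438 = 361.26
Denominator = 1130 + 361.26 = 1491.26
REF2 = 107 / 1491.26 = 0.0718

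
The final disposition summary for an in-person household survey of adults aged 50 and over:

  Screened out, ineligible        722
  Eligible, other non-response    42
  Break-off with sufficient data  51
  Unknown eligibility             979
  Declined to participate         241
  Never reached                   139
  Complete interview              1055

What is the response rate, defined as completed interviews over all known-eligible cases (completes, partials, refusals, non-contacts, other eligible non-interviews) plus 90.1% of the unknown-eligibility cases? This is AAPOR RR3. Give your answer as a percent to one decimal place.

43.8%

Top = 1055
Known eligible = 1055 + 51 + 241 + 139 + 42 = 1528
e × U = 0.9010 × 979 = 882.08
Base = 1528 + 882.08 = 2410.08
RR3 = 1055 / 2410.08 = 0.4377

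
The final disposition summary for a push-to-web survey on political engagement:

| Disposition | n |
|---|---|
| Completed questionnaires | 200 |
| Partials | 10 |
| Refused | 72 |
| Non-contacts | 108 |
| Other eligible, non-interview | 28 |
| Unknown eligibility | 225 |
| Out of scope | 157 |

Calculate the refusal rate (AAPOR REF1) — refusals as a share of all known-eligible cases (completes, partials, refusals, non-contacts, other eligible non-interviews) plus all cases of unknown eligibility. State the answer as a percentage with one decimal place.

Numerator = 72
Denominator = 200 + 10 + 72 + 108 + 28 + 225 = 643
REF1 = 72 / 643 = 0.1120

11.2%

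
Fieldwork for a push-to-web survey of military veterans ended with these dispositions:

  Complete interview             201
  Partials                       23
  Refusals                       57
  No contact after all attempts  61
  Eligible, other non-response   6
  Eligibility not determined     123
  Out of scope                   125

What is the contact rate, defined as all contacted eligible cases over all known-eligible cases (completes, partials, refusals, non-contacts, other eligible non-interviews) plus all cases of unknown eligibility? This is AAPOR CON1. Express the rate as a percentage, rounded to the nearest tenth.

60.9%

Num → 201 + 23 + 57 + 6 = 287
Denominator → 201 + 23 + 57 + 61 + 6 + 123 = 471
CON1 = 287 / 471 = 0.6093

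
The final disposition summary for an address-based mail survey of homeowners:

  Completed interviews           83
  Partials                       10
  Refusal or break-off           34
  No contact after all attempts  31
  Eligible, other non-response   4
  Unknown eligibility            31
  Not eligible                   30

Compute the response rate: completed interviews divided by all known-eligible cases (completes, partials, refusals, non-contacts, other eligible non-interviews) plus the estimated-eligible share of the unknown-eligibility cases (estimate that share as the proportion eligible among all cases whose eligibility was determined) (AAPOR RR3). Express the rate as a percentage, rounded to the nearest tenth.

Numerator = 83
Determined eligible = 83 + 10 + 34 + 31 + 4 = 162
e = 162 / (162 + 30) = 162 / 192 = 0.8438
e × U = 0.8438 × 31 = 26.16
Base = 162 + 26.16 = 188.16
RR3 = 83 / 188.16 = 0.4411

44.1%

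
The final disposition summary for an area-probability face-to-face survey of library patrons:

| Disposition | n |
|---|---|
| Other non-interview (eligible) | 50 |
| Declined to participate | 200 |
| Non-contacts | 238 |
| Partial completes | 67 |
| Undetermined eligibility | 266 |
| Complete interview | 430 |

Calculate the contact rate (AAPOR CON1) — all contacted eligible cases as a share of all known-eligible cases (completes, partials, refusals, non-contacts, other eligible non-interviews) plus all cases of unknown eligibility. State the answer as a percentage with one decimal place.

Top = 430 + 67 + 200 + 50 = 747
Denom = 430 + 67 + 200 + 238 + 50 + 266 = 1251
CON1 = 747 / 1251 = 0.5971

59.7%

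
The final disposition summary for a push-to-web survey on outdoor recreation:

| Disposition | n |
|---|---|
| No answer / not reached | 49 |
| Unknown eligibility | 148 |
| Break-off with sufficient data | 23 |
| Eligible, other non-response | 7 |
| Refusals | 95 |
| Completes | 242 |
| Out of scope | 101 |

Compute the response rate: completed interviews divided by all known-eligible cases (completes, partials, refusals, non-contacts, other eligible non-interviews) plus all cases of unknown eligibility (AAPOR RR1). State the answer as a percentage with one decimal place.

42.9%

Num: 242
Base: 242 + 23 + 95 + 49 + 7 + 148 = 564
RR1 = 242 / 564 = 0.4291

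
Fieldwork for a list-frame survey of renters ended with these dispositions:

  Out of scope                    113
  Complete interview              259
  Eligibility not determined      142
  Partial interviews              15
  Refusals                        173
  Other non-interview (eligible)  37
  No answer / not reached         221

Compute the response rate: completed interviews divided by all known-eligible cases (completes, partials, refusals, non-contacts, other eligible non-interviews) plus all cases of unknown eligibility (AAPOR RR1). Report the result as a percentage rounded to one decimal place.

30.6%

Top = 259
Base = 259 + 15 + 173 + 221 + 37 + 142 = 847
RR1 = 259 / 847 = 0.3058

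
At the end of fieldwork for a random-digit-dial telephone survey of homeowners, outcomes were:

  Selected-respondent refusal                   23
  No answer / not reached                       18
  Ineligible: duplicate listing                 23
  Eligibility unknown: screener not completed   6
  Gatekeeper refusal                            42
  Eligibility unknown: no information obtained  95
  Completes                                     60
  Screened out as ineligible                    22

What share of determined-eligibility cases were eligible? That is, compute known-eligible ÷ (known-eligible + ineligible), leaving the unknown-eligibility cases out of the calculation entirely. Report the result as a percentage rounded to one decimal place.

Refused = 42 + 23 = 65
Unknown if eligible = 6 + 95 = 101
Ineligible = 22 + 23 = 45
Eligible (known) → 60 + 65 + 18 = 143
e = 143 / (143 + 45) = 143 / 188 = 0.7606

76.1%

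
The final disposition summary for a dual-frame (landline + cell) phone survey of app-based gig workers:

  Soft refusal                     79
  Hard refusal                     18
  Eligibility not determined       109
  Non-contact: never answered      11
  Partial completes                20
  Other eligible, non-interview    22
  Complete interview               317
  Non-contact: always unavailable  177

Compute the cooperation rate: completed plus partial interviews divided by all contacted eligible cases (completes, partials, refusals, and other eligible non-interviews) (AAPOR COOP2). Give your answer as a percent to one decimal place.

73.9%

Refusals = 18 + 79 = 97
Non-contacts = 11 + 177 = 188
Top → 317 + 20 = 337
Denominator → 317 + 20 + 97 + 22 = 456
COOP2 = 337 / 456 = 0.7390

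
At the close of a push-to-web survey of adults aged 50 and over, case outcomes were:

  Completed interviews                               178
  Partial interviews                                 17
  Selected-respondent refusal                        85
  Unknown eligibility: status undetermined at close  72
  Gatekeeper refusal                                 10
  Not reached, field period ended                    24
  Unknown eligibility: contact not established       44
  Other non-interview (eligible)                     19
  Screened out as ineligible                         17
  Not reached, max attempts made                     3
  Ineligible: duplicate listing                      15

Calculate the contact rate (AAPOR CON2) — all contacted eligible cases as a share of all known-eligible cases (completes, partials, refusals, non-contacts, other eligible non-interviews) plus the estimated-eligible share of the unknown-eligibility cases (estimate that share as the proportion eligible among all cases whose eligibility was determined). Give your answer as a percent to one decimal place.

Refusal or break-off = 10 + 85 = 95
No answer / not reached = 24 + 3 = 27
Undetermined eligibility = 44 + 72 = 116
Screened out, ineligible = 17 + 15 = 32
Top: 178 + 17 + 95 + 19 = 309
Determined eligible: 178 + 17 + 95 + 27 + 19 = 336
e = 336 / (336 + 32) = 336 / 368 = 0.9130
e × U: 0.9130 × 116 = 105.91
Denominator: 336 + 105.91 = 441.91
CON2 = 309 / 441.91 = 0.6992

69.9%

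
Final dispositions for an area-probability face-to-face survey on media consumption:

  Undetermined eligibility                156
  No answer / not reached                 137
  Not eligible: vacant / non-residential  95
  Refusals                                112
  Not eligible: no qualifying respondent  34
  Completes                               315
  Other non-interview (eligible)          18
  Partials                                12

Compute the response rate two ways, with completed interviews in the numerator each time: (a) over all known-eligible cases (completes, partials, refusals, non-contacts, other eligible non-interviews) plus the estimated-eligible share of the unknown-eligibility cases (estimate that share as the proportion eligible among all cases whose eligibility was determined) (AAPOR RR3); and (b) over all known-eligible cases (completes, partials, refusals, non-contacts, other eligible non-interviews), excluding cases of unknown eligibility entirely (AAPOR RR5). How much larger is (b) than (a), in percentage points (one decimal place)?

9.4

Ineligible = 34 + 95 = 129
Top = 315
Eligible (known) = 315 + 12 + 112 + 137 + 18 = 594
e = 594 / (594 + 129) = 594 / 723 = 0.8216
Eligible share of unknowns = 0.8216 × 156 = 128.17
Denom = 594 + 128.17 = 722.17
RR3 = 315 / 722.17 = 0.4362
Denom = 315 + 12 + 112 + 137 + 18 = 594
RR5 = 315 / 594 = 0.5303
Difference = 53.03 − 43.62 = 9.41 percentage points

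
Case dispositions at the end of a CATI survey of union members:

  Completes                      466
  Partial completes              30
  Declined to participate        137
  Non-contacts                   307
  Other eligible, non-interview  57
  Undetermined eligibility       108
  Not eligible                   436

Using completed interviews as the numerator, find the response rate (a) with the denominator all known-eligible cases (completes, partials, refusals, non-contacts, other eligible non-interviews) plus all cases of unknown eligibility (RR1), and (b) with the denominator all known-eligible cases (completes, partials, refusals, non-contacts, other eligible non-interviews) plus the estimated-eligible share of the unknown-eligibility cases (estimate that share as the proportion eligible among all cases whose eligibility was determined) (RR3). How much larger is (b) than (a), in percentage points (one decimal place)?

Num: 466
Base: 466 + 30 + 137 + 307 + 57 + 108 = 1105
RR1 = 466 / 1105 = 0.4217
Eligible (known): 466 + 30 + 137 + 307 + 57 = 997
e = 997 / (997 + 436) = 997 / 1433 = 0.6957
Estimated eligible among unknowns: 0.6957 × 108 = 75.14
Base: 997 + 75.14 = 1072.14
RR3 = 466 / 1072.14 = 0.4346
Difference = 43.46 − 42.17 = 1.29 percentage points

1.3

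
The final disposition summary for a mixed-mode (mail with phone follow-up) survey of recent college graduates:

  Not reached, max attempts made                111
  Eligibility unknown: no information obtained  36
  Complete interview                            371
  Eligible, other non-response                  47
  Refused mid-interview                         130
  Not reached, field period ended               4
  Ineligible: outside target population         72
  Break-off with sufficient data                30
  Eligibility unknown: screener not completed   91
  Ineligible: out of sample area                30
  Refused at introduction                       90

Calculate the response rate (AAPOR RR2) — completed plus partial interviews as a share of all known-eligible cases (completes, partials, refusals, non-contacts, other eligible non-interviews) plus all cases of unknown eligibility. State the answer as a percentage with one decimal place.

44.1%

Refusals = 90 + 130 = 220
No answer / not reached = 4 + 111 = 115
Unknown if eligible = 91 + 36 = 127
Out of scope = 72 + 30 = 102
Top: 371 + 30 = 401
Base: 371 + 30 + 220 + 115 + 47 + 127 = 910
RR2 = 401 / 910 = 0.4407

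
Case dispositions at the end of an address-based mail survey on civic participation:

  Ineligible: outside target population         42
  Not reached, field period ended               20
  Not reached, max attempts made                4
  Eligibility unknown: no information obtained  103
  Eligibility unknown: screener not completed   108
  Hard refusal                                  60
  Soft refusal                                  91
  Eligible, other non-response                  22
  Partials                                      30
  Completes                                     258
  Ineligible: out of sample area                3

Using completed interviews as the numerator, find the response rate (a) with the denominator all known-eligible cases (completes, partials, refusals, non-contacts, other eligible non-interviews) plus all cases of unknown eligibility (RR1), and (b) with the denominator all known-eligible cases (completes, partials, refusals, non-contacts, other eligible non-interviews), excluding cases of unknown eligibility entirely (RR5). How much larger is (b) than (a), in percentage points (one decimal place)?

Refusal or break-off = 60 + 91 = 151
Never reached = 20 + 4 = 24
Undetermined eligibility = 108 + 103 = 211
Screened out, ineligible = 42 + 3 = 45
Numerator = 258
Denom = 258 + 30 + 151 + 24 + 22 + 211 = 696
RR1 = 258 / 696 = 0.3707
Denom = 258 + 30 + 151 + 24 + 22 = 485
RR5 = 258 / 485 = 0.5320
Difference = 53.20 − 37.07 = 16.13 percentage points

16.1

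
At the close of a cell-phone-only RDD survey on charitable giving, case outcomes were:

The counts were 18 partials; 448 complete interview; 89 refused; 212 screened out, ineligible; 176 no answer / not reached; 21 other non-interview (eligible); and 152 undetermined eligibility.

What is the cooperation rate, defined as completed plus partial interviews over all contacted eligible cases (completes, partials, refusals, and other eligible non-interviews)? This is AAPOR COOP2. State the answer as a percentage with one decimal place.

80.9%

Numerator = 448 + 18 = 466
Base = 448 + 18 + 89 + 21 = 576
COOP2 = 466 / 576 = 0.8090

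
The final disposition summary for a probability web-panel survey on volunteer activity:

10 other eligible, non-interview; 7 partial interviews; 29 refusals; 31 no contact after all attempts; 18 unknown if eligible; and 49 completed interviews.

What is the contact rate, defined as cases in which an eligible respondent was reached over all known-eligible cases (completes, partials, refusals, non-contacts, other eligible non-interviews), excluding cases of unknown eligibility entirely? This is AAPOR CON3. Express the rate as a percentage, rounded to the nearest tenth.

75.4%

Top: 49 + 7 + 29 + 10 = 95
Denominator: 49 + 7 + 29 + 31 + 10 = 126
CON3 = 95 / 126 = 0.7540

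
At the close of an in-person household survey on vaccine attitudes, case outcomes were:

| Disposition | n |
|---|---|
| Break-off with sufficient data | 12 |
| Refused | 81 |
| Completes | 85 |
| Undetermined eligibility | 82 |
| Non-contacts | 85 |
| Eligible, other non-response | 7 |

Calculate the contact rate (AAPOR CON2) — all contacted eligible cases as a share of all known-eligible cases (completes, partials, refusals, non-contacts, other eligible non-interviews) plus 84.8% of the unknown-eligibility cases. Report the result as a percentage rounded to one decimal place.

54.5%

Top: 85 + 12 + 81 + 7 = 185
Known eligible: 85 + 12 + 81 + 85 + 7 = 270
Estimated eligible among unknowns: 0.8480 × 82 = 69.54
Base: 270 + 69.54 = 339.54
CON2 = 185 / 339.54 = 0.5449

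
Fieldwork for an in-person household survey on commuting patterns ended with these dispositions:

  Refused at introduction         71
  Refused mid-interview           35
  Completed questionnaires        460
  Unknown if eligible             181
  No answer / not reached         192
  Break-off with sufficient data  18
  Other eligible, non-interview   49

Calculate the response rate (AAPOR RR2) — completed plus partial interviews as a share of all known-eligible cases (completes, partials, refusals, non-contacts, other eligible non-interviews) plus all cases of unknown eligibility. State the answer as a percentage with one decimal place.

47.5%

Refusal or break-off = 71 + 35 = 106
Numerator → 460 + 18 = 478
Denom → 460 + 18 + 106 + 192 + 49 + 181 = 1006
RR2 = 478 / 1006 = 0.4751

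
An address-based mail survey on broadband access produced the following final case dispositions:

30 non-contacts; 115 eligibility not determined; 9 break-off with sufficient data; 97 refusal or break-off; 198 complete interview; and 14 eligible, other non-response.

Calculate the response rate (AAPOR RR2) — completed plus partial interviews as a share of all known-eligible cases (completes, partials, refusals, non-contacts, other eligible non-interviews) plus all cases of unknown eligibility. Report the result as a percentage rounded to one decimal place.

Top = 198 + 9 = 207
Denominator = 198 + 9 + 97 + 30 + 14 + 115 = 463
RR2 = 207 / 463 = 0.4471

44.7%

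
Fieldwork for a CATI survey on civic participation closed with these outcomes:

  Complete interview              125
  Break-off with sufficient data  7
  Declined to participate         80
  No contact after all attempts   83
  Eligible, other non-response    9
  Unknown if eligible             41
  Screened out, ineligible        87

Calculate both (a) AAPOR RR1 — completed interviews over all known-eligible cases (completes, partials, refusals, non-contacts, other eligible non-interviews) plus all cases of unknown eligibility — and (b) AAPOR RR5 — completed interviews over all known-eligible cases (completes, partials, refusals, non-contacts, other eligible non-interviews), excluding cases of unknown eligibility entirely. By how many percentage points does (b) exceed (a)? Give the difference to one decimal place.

4.9

Num = 125
Denominator = 125 + 7 + 80 + 83 + 9 + 41 = 345
RR1 = 125 / 345 = 0.3623
Denominator = 125 + 7 + 80 + 83 + 9 = 304
RR5 = 125 / 304 = 0.4112
Difference = 41.12 − 36.23 = 4.89 percentage points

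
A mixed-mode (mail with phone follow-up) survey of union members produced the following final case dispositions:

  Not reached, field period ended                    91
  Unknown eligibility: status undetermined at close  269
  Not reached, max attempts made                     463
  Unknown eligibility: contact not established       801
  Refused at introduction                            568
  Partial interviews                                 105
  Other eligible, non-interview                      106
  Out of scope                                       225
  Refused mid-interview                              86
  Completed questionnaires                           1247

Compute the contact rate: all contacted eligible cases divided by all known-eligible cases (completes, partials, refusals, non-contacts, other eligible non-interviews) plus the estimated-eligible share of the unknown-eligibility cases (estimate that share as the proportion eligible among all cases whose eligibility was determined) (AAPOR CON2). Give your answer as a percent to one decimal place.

Refusal or break-off = 568 + 86 = 654
No answer / not reached = 91 + 463 = 554
Undetermined eligibility = 801 + 269 = 1070
Num → 1247 + 105 + 654 + 106 = 2112
Eligible (known) → 1247 + 105 + 654 + 554 + 106 = 2666
e = 2666 / (2666 + 225) = 2666 / 2891 = 0.9222
Estimated eligible among unknowns → 0.9222 × 1070 = 986.75
Base → 2666 + 986.75 = 3652.75
CON2 = 2112 / 3652.75 = 0.5782

57.8%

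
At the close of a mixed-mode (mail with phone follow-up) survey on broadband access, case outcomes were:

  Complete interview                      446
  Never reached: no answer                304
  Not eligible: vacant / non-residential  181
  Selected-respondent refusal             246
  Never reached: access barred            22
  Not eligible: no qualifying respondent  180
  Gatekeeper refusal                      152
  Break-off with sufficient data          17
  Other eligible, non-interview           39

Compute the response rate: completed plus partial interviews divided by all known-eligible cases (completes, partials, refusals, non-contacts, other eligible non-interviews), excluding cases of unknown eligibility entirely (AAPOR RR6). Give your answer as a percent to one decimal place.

Declined to participate = 152 + 246 = 398
No contact after all attempts = 304 + 22 = 326
Out of scope = 180 + 181 = 361
Top → 446 + 17 = 463
Denominator → 446 + 17 + 398 + 326 + 39 = 1226
RR6 = 463 / 1226 = 0.3777

37.8%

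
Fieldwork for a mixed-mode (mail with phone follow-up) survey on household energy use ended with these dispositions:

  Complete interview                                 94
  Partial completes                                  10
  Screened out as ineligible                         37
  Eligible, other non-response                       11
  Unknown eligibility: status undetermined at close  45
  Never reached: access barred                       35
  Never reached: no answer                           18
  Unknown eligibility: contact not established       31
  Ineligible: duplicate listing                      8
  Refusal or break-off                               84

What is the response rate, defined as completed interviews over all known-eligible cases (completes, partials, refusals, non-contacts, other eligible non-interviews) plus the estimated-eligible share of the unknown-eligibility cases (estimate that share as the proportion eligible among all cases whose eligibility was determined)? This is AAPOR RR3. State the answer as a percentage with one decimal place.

No answer / not reached = 18 + 35 = 53
Unknown if eligible = 31 + 45 = 76
Out of scope = 37 + 8 = 45
Top → 94
Eligible (known) → 94 + 10 + 84 + 53 + 11 = 252
e = 252 / (252 + 45) = 252 / 297 = 0.8485
Estimated eligible among unknowns → 0.8485 × 76 = 64.49
Denominator → 252 + 64.49 = 316.49
RR3 = 94 / 316.49 = 0.2970

29.7%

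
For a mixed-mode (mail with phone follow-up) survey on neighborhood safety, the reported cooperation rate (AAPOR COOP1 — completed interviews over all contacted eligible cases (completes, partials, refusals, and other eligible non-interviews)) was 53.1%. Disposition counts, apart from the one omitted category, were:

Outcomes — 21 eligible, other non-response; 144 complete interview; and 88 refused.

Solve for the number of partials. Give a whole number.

18

COOP1 = 144 / D = 0.531
D = 144 / 0.531 = 271.2
Remaining denominator categories sum to 253
partials = 271.2 − 253 ≈ 18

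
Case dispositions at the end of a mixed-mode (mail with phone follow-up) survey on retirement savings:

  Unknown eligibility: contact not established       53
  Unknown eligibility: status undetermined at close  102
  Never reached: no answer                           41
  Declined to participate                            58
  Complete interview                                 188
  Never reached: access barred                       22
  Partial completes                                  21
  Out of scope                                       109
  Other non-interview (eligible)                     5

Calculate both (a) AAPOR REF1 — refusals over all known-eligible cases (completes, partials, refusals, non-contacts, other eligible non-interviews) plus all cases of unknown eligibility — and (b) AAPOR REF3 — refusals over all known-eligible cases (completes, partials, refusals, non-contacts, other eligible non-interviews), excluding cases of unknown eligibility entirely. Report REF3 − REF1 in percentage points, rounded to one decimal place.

No contact after all attempts = 41 + 22 = 63
Undetermined eligibility = 53 + 102 = 155
Numerator: 58
Denominator: 188 + 21 + 58 + 63 + 5 + 155 = 490
REF1 = 58 / 490 = 0.1184
Denominator: 188 + 21 + 58 + 63 + 5 = 335
REF3 = 58 / 335 = 0.1731
Difference = 17.31 − 11.84 = 5.47 percentage points

5.5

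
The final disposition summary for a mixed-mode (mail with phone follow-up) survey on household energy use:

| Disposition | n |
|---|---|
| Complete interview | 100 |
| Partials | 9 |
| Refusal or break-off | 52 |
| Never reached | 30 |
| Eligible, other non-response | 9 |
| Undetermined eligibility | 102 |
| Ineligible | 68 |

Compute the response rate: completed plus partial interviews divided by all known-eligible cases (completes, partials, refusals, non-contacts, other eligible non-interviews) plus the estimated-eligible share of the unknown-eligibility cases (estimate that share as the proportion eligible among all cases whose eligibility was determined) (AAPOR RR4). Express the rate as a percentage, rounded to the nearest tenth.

Numerator: 100 + 9 = 109
Known eligible: 100 + 9 + 52 + 30 + 9 = 200
e = 200 / (200 + 68) = 200 / 268 = 0.7463
Eligible share of unknowns: 0.7463 × 102 = 76.12
Base: 200 + 76.12 = 276.12
RR4 = 109 / 276.12 = 0.3948

39.5%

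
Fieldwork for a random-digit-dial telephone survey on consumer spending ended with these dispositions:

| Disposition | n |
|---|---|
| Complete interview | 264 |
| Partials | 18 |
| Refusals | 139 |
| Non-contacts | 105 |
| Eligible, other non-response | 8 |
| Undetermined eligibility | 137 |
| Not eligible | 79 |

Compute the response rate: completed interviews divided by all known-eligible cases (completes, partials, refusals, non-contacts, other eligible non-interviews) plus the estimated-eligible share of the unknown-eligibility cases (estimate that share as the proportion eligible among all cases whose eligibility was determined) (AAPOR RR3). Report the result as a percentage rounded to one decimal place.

Num: 264
Eligible (known): 264 + 18 + 139 + 105 + 8 = 534
e = 534 / (534 + 79) = 534 / 613 = 0.8711
Estimated eligible among unknowns: 0.8711 × 137 = 119.34
Base: 534 + 119.34 = 653.34
RR3 = 264 / 653.34 = 0.4041

40.4%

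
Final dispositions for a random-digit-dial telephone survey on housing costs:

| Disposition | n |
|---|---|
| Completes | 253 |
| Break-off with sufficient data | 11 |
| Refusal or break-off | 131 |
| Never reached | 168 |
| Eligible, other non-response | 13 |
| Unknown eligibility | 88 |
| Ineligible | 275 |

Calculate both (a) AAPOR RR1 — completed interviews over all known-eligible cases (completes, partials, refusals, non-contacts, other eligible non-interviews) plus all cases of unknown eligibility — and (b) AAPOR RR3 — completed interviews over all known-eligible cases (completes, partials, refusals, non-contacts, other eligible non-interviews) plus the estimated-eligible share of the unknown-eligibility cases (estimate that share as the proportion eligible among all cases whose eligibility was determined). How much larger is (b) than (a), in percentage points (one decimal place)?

1.7

Numerator → 253
Denom → 253 + 11 + 131 + 168 + 13 + 88 = 664
RR1 = 253 / 664 = 0.3810
Known eligible → 253 + 11 + 131 + 168 + 13 = 576
e = 576 / (576 + 275) = 576 / 851 = 0.6769
e × U → 0.6769 × 88 = 59.57
Denom → 576 + 59.57 = 635.57
RR3 = 253 / 635.57 = 0.3981
Difference = 39.81 − 38.10 = 1.71 percentage points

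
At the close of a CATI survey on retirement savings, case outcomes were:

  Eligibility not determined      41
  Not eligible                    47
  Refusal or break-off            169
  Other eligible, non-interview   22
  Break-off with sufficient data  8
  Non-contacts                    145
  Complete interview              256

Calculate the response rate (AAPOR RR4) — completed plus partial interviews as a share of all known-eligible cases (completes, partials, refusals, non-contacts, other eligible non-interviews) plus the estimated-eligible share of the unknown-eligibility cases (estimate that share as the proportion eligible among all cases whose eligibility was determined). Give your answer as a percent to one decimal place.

Num → 256 + 8 = 264
Known eligible → 256 + 8 + 169 + 145 + 22 = 600
e = 600 / (600 + 47) = 600 / 647 = 0.9274
Estimated eligible among unknowns → 0.9274 × 41 = 38.02
Base → 600 + 38.02 = 638.02
RR4 = 264 / 638.02 = 0.4138

41.4%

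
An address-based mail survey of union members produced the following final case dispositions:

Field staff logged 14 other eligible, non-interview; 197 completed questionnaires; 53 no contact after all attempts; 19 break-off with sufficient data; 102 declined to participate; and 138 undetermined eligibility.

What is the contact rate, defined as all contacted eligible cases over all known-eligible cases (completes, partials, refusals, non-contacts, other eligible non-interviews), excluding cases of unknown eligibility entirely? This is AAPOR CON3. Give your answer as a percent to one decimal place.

Numerator → 197 + 19 + 102 + 14 = 332
Denom → 197 + 19 + 102 + 53 + 14 = 385
CON3 = 332 / 385 = 0.8623

86.2%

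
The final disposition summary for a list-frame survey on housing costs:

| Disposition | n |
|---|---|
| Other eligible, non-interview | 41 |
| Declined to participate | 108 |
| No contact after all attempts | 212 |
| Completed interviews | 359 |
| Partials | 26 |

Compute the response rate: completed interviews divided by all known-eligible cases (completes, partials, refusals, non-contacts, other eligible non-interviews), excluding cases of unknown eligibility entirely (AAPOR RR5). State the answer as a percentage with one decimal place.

Num → 359
Denominator → 359 + 26 + 108 + 212 + 41 = 746
RR5 = 359 / 746 = 0.4812

48.1%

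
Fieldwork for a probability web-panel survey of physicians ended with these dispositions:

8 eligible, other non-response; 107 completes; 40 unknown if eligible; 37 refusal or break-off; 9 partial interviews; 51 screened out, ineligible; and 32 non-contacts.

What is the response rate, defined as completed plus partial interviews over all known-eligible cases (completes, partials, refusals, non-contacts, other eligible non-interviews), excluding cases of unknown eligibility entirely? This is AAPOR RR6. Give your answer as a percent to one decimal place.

60.1%

Numerator: 107 + 9 = 116
Denominator: 107 + 9 + 37 + 32 + 8 = 193
RR6 = 116 / 193 = 0.6010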